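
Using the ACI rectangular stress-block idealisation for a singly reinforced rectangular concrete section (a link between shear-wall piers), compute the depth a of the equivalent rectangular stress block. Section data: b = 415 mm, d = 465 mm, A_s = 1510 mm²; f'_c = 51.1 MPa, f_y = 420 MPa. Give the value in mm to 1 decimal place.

T = A_s f_y = 1510 × 420 = 634200 N = 634.2 kN.
Setting C = 0.85 f'_c a b equal to T: a = 634200/(0.85 × 51.1 × 415) = 35.2 mm.

a ≈ 35.2 mm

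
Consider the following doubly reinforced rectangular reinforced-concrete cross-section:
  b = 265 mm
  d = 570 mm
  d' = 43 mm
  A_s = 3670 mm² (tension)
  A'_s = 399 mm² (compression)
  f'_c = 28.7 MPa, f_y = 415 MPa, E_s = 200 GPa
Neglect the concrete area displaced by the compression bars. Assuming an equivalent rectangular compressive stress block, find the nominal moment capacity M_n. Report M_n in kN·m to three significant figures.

Assume both tension and compression steel yield.
Net tension couple steel: A_s − A'_s = 3271 mm².
a = (A_s − A'_s) f_y / (0.85 f'_c b) = 1357465/(0.85 × 28.7 × 265) = 209.98 mm.
c = a/β₁ = 209.98/0.845 = 248.50 mm; ε'_s = 0.003(c − d')/c = 0.0025 ≥ f_y/E_s = 0.0021, so compression steel does yield.
M_n = (A_s − A'_s) f_y (d − a/2) + A'_s f_y (d − d') = [1357465 × (570 − 104.99) + 165585 × (570 − 43)] × 10⁻⁶ = 631.23 + 87.26 = 718.49 kN·m.

M_n ≈ 718 kN·m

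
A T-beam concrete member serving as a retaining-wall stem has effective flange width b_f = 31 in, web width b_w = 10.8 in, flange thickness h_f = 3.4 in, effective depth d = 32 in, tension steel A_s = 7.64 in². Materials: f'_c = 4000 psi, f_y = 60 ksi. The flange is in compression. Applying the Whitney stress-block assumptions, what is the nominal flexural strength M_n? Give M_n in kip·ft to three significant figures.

Tension: T = A_s f_y = 7.64 × 60 = 458.4 kips.
Try a within the flange: a = T/(0.85 f'_c b_f) = 458.4/(0.85 × 4 × 31) = 4.349 in.
a = 4.349 > h_f = 3.4 in: the block extends into the web. Split into flange-overhang and web parts.
C_f = 0.85 f'_c (b_f − b_w) h_f = 0.85 × 4 × (31 − 10.8) × 3.4 = 233.5 kips.
Remaining web compression depth: a_w = (T − C_f)/(0.85 f'_c b_w) = (458.4 − 233.5)/(0.85 × 4 × 10.8) = 6.125 in.
M_n = C_f(d − h_f/2) + (T − C_f)(d − a_w/2) = 233.5 × (32 − 1.7) + 224.9 × (32 − 3.0625) = 7075.1 + 6508.0 = 13583.1 kip·in.
M_n = 13583.1/12 = 1131.93 kip·ft.

M_n ≈ 1130 kip·ft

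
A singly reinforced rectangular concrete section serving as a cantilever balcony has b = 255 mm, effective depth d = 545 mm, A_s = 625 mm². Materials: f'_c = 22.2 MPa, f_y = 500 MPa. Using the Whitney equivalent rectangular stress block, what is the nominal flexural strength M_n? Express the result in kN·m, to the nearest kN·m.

M_n ≈ 160 kN·m

T = A_s f_y = 625 × 500 = 312500 N = 312.5 kN.
From C = T: a = T/(0.85 f'_c b) = 312500/(0.85 × 22.2 × 255) = 64.94 mm.
M_n = T(d − a/2) = 312.5 kN × (545 − 32.47) mm = 160.17 kN·m.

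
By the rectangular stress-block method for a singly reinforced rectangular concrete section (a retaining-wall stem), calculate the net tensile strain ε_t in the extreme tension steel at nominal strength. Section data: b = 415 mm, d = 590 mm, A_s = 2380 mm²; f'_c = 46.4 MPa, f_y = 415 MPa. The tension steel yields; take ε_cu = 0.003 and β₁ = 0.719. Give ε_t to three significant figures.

ε_t ≈ 0.0181

a = A_s f_y/(0.85 f'_c b) = 60.34 mm.
β₁ = 0.719, so c = a/β₁ = 60.34/0.719 = 83.92 mm.
From the linear strain diagram with ε_cu = 0.003: ε_t = 0.003 (d − c)/c = 0.003 × (590 − 83.92)/83.92 = 0.0181.
Since ε_t ≥ 0.005, the section is tension-controlled.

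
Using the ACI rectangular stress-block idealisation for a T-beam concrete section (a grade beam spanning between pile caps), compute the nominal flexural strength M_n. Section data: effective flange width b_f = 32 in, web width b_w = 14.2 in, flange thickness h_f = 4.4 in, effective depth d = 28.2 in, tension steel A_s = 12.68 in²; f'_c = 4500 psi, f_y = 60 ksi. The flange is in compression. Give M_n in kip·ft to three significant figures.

Tension: T = A_s f_y = 12.68 × 60 = 760.8 kips.
Try a within the flange: a = T/(0.85 f'_c b_f) = 760.8/(0.85 × 4.5 × 32) = 6.216 in.
a = 6.216 > h_f = 4.4 in: the block extends into the web. Split into flange-overhang and web parts.
C_f = 0.85 f'_c (b_f − b_w) h_f = 0.85 × 4.5 × (32 − 14.2) × 4.4 = 299.6 kips.
Remaining web compression depth: a_w = (T − C_f)/(0.85 f'_c b_w) = (760.8 − 299.6)/(0.85 × 4.5 × 14.2) = 8.491 in.
M_n = C_f(d − h_f/2) + (T − C_f)(d − a_w/2) = 299.6 × (28.2 − 2.2) + 461.2 × (28.2 − 4.2455) = 7789.6 + 11047.8 = 18837.4 kip·in.
M_n = 18837.4/12 = 1569.78 kip·ft.

M_n ≈ 1570 kip·ft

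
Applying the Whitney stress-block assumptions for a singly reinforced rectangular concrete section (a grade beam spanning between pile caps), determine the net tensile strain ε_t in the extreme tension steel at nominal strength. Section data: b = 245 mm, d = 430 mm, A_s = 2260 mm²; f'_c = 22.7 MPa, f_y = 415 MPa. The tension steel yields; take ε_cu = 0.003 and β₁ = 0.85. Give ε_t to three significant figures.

ε_t ≈ 0.00253

a = A_s f_y/(0.85 f'_c b) = 198.40 mm.
β₁ = 0.85, so c = a/β₁ = 198.40/0.85 = 233.41 mm.
From the linear strain diagram with ε_cu = 0.003: ε_t = 0.003 (d − c)/c = 0.003 × (430 − 233.41)/233.41 = 0.00253.
ε_t < 0.004 — the section is over-reinforced for flexure under ACI limits.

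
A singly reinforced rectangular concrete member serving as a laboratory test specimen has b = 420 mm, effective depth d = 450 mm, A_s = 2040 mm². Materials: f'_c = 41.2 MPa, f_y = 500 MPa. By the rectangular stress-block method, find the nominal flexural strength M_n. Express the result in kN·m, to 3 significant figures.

M_n ≈ 424 kN·m

T = A_s f_y = 2040 × 500 = 1020000 N = 1020 kN.
From C = T: a = T/(0.85 f'_c b) = 1020000/(0.85 × 41.2 × 420) = 69.35 mm.
M_n = T(d − a/2) = 1020 kN × (450 − 34.675) mm = 423.63 kN·m.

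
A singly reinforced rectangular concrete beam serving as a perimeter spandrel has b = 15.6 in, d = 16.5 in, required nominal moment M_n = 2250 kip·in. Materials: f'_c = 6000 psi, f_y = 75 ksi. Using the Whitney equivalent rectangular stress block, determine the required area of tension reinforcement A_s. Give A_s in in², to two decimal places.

From M_n = 0.85 f'_c a b (d − a/2):
a = d − √(d² − 2M_n/(0.85 f'_c b)) = 16.5 − √(16.5² − 2 × 2250/(0.85 × 6 × 15.6)) = 1.814 in.
A_s = 0.85 f'_c a b / f_y = 0.85 × 6 × 1.814 × 15.6 / 75 = 1.924 in².

A_s ≈ 1.92 in²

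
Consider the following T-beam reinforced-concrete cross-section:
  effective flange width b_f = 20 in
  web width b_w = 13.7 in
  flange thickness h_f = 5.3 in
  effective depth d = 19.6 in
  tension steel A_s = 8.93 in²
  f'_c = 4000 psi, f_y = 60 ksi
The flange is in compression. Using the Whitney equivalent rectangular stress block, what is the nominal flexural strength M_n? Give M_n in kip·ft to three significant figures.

M_n ≈ 691 kip·ft

Tension: T = A_s f_y = 8.93 × 60 = 535.8 kips.
Try a within the flange: a = T/(0.85 f'_c b_f) = 535.8/(0.85 × 4 × 20) = 7.879 in.
a = 7.879 > h_f = 5.3 in: the block extends into the web. Split into flange-overhang and web parts.
C_f = 0.85 f'_c (b_f − b_w) h_f = 0.85 × 4 × (20 − 13.7) × 5.3 = 113.5 kips.
Remaining web compression depth: a_w = (T − C_f)/(0.85 f'_c b_w) = (535.8 − 113.5)/(0.85 × 4 × 13.7) = 9.066 in.
M_n = C_f(d − h_f/2) + (T − C_f)(d − a_w/2) = 113.5 × (19.6 − 2.65) + 422.3 × (19.6 − 4.533) = 1923.8 + 6362.8 = 8286.6 kip·in.
M_n = 8286.6/12 = 690.55 kip·ft.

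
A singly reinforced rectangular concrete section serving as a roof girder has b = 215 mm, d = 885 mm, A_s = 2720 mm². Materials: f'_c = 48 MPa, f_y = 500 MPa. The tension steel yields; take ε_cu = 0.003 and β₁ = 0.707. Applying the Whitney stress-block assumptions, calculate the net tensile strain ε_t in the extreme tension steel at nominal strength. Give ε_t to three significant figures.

ε_t ≈ 0.00911

a = A_s f_y/(0.85 f'_c b) = 155.04 mm.
β₁ = 0.707, so c = a/β₁ = 155.04/0.707 = 219.29 mm.
From the linear strain diagram with ε_cu = 0.003: ε_t = 0.003 (d − c)/c = 0.003 × (885 − 219.29)/219.29 = 0.00911.
Since ε_t ≥ 0.005, the section is tension-controlled.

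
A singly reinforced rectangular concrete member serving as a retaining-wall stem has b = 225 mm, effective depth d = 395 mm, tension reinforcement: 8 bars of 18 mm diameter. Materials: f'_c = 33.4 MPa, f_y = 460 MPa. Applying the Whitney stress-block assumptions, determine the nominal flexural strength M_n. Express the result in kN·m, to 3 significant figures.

M_n ≈ 301 kN·m

A_s = 8 × 254 = 2032 mm².
T = A_s f_y = 2032 × 460 = 934720 N = 934.72 kN.
From C = T: a = T/(0.85 f'_c b) = 934720/(0.85 × 33.4 × 225) = 146.33 mm.
M_n = T(d − a/2) = 934.72 kN × (395 − 73.165) mm = 300.83 kN·m.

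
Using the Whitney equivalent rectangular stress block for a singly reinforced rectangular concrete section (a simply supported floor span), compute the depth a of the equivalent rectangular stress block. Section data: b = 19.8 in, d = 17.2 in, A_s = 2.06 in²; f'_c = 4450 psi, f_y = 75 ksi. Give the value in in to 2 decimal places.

a ≈ 2.06 in

T = A_s f_y = 2.06 × 75 = 154.5 kips.
a = T/(0.85 f'_c b) = 154.5/(0.85 × 4.45 × 19.8) = 2.06 in.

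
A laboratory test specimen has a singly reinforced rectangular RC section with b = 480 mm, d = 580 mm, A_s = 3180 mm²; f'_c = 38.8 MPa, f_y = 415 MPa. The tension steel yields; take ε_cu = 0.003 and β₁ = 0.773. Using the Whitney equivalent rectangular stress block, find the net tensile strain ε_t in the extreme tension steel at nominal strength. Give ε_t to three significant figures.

ε_t ≈ 0.0131

a = A_s f_y/(0.85 f'_c b) = 83.36 mm.
β₁ = 0.773, so c = a/β₁ = 83.36/0.773 = 107.84 mm.
From the linear strain diagram with ε_cu = 0.003: ε_t = 0.003 (d − c)/c = 0.003 × (580 − 107.84)/107.84 = 0.0131.
Since ε_t ≥ 0.005, the section is tension-controlled.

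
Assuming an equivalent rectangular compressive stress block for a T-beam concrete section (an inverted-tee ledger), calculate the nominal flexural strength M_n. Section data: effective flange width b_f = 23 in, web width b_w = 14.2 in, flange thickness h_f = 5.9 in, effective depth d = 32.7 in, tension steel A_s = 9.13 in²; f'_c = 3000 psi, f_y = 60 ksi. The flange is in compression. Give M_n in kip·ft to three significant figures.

Tension: T = A_s f_y = 9.13 × 60 = 547.8 kips.
Try a within the flange: a = T/(0.85 f'_c b_f) = 547.8/(0.85 × 3 × 23) = 9.340 in.
a = 9.340 > h_f = 5.9 in: the block extends into the web. Split into flange-overhang and web parts.
C_f = 0.85 f'_c (b_f − b_w) h_f = 0.85 × 3 × (23 − 14.2) × 5.9 = 132.4 kips.
Remaining web compression depth: a_w = (T − C_f)/(0.85 f'_c b_w) = (547.8 − 132.4)/(0.85 × 3 × 14.2) = 11.472 in.
M_n = C_f(d − h_f/2) + (T − C_f)(d − a_w/2) = 132.4 × (32.7 − 2.95) + 415.4 × (32.7 − 5.736) = 3938.9 + 11200.8 = 15139.7 kip·in.
M_n = 15139.7/12 = 1261.64 kip·ft.

M_n ≈ 1260 kip·ft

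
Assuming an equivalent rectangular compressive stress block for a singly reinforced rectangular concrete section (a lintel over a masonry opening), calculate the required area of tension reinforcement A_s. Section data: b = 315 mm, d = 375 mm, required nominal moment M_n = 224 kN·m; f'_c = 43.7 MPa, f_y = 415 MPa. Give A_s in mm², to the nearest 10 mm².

A_s ≈ 1550 mm²

With M_n = 0.85 f'_c a b (d − a/2), solve the quadratic for a:
a = d − √(d² − 2M_n/(0.85 f'_c b)) = 375 − √(375² − 2 × 224×10⁶/(0.85 × 43.7 × 315)) = 55.10 mm.
A_s = 0.85 f'_c a b / f_y = 0.85 × 43.7 × 55.10 × 315 / 415 = 1553.5 mm².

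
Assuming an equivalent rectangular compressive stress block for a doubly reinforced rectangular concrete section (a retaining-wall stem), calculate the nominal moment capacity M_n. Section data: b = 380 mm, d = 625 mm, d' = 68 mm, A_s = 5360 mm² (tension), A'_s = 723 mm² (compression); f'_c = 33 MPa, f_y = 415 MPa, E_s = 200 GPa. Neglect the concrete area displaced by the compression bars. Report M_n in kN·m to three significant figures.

M_n ≈ 1200 kN·m

Assume both tension and compression steel yield.
Net tension couple steel: A_s − A'_s = 4637 mm².
a = (A_s − A'_s) f_y / (0.85 f'_c b) = 1924355/(0.85 × 33 × 380) = 180.54 mm.
c = a/β₁ = 180.54/0.814 = 221.79 mm; ε'_s = 0.003(c − d')/c = 0.0021 ≥ f_y/E_s = 0.0021, so compression steel does yield.
M_n = (A_s − A'_s) f_y (d − a/2) + A'_s f_y (d − d') = [1924355 × (625 − 90.27) + 300045 × (625 − 68)] × 10⁻⁶ = 1029.01 + 167.13 = 1196.14 kN·m.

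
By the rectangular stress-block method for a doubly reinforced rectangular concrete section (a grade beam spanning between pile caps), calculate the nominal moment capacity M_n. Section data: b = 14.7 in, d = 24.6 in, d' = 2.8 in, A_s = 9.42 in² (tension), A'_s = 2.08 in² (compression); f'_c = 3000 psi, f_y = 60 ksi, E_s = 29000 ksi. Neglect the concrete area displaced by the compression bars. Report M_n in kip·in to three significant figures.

M_n ≈ 11000 kip·in

Assume both steels yield.
a = (A_s − A'_s) f_y/(0.85 f'_c b) = (9.42 − 2.08) × 60/(0.85 × 3 × 14.7) = 11.749 in.
c = a/β₁ = 11.749/0.85 = 13.822 in; ε'_s = 0.003(c − d')/c = 0.0024 ≥ ε_y = 0.0021, so the compression steel yields.
M_n = (A_s − A'_s) f_y (d − a/2) + A'_s f_y (d − d') = 440.4 × (24.6 − 5.8745) + 124.8 × (24.6 − 2.8) = 8246.7 + 2720.6 = 10967.3 kip·in.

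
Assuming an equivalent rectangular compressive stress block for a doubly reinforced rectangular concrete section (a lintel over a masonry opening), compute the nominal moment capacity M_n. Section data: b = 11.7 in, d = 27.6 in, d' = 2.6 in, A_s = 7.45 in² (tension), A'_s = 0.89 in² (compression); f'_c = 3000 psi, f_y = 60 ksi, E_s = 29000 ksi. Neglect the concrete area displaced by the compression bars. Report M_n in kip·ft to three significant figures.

Assume both steels yield.
a = (A_s − A'_s) f_y/(0.85 f'_c b) = (7.45 − 0.89) × 60/(0.85 × 3 × 11.7) = 13.193 in.
c = a/β₁ = 13.193/0.85 = 15.521 in; ε'_s = 0.003(c − d')/c = 0.0025 ≥ ε_y = 0.0021, so the compression steel yields.
M_n = (A_s − A'_s) f_y (d − a/2) + A'_s f_y (d − d') = 393.6 × (27.6 − 6.5965) + 53.4 × (27.6 − 2.6) = 8267.0 + 1335.0 = 9602.0 kip·in = 9602.0/12 = 800.17 kip·ft.

M_n ≈ 800 kip·ft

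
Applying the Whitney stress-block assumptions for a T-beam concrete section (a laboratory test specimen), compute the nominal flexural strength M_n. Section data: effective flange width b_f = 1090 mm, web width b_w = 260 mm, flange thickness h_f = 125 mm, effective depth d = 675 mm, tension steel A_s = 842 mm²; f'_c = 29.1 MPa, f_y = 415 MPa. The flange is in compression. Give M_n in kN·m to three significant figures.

M_n ≈ 234 kN·m

Tension: T = A_s f_y = 842 × 415 = 349430 N.
Try a within the flange: a = T/(0.85 f'_c b_f) = 349430/(0.85 × 29.1 × 1090) = 12.96 mm.
Since a = 12.96 ≤ h_f = 125 mm, the stress block lies entirely in the flange; analyse as a rectangular beam of width b_f.
M_n = T(d − a/2) = 349430 × (675 − 6.48) = 233.60 × 10⁶ N·mm.
M_n = 233.60 kN·m.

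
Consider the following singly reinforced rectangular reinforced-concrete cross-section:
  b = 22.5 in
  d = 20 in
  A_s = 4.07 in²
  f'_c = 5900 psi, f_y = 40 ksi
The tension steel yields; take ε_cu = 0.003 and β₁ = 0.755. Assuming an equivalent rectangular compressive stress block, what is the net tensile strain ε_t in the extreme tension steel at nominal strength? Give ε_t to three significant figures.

a = A_s f_y/(0.85 f'_c b) = 1.443 in.
β₁ = 0.755, so c = a/β₁ = 1.443/0.755 = 1.911 in.
From the linear strain diagram with ε_cu = 0.003: ε_t = 0.003 (d − c)/c = 0.003 × (20 − 1.911)/1.911 = 0.0284.
Since ε_t ≥ 0.005, the section is tension-controlled.

ε_t ≈ 0.0284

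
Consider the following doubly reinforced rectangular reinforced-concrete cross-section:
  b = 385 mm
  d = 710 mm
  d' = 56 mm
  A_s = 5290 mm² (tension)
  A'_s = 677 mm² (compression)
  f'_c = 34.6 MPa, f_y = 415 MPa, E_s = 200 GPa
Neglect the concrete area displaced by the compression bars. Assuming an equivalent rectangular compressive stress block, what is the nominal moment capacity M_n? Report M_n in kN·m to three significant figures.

Assume both tension and compression steel yield.
Net tension couple steel: A_s − A'_s = 4613 mm².
a = (A_s − A'_s) f_y / (0.85 f'_c b) = 1914395/(0.85 × 34.6 × 385) = 169.07 mm.
c = a/β₁ = 169.07/0.803 = 210.55 mm; ε'_s = 0.003(c − d')/c = 0.0022 ≥ f_y/E_s = 0.0021, so compression steel does yield.
M_n = (A_s − A'_s) f_y (d − a/2) + A'_s f_y (d − d') = [1914395 × (710 − 84.535) + 280955 × (710 − 56)] × 10⁻⁶ = 1197.39 + 183.74 = 1381.13 kN·m.

M_n ≈ 1380 kN·m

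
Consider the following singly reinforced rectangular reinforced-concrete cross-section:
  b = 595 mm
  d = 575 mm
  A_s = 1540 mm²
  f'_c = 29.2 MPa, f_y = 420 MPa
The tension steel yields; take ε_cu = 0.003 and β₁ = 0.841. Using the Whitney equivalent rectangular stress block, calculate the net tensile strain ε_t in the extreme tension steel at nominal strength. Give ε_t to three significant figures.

a = A_s f_y/(0.85 f'_c b) = 43.80 mm.
β₁ = 0.841, so c = a/β₁ = 43.80/0.841 = 52.08 mm.
From the linear strain diagram with ε_cu = 0.003: ε_t = 0.003 (d − c)/c = 0.003 × (575 − 52.08)/52.08 = 0.0301.
Since ε_t ≥ 0.005, the section is tension-controlled.

ε_t ≈ 0.0301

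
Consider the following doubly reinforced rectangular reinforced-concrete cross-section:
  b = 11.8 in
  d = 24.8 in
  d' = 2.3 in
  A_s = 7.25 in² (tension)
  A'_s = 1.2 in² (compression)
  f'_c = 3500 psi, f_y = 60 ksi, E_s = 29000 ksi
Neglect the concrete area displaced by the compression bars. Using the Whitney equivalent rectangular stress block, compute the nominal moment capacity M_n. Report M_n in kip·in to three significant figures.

M_n ≈ 8750 kip·in

Assume both steels yield.
a = (A_s − A'_s) f_y/(0.85 f'_c b) = (7.25 − 1.2) × 60/(0.85 × 3.5 × 11.8) = 10.340 in.
c = a/β₁ = 10.340/0.85 = 12.165 in; ε'_s = 0.003(c − d')/c = 0.0024 ≥ ε_y = 0.0021, so the compression steel yields.
M_n = (A_s − A'_s) f_y (d − a/2) + A'_s f_y (d − d') = 363 × (24.8 − 5.17) + 72 × (24.8 − 2.3) = 7125.7 + 1620.0 = 8745.7 kip·in.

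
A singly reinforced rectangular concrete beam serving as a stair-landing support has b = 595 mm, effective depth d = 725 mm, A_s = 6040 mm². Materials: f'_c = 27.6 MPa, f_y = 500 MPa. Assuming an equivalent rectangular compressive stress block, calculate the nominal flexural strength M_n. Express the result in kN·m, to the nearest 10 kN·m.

T = A_s f_y = 6040 × 500 = 3020000 N = 3020 kN.
From C = T: a = T/(0.85 f'_c b) = 3020000/(0.85 × 27.6 × 595) = 216.35 mm.
M_n = T(d − a/2) = 3020 kN × (725 − 108.175) mm = 1862.81 kN·m.

M_n ≈ 1860 kN·m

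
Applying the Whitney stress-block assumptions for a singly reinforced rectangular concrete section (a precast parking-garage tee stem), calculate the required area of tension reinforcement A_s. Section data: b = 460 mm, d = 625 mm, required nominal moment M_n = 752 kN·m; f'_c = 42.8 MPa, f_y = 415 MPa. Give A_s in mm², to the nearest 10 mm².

A_s ≈ 3090 mm²

With M_n = 0.85 f'_c a b (d − a/2), solve the quadratic for a:
a = d − √(d² − 2M_n/(0.85 f'_c b)) = 625 − √(625² − 2 × 752×10⁶/(0.85 × 42.8 × 460)) = 76.59 mm.
A_s = 0.85 f'_c a b / f_y = 0.85 × 42.8 × 76.59 × 460 / 415 = 3088.5 mm².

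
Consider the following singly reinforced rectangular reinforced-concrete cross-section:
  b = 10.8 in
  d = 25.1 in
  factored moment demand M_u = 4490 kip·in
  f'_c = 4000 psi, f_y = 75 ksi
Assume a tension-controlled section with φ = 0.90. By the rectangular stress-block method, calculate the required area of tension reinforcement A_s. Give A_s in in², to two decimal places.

A_s ≈ 3.02 in²

M_n = M_u/φ = 4490/0.90 = 4988.89 kip·in.
From M_n = 0.85 f'_c a b (d − a/2):
a = d − √(d² − 2M_n/(0.85 f'_c b)) = 25.1 − √(25.1² − 2 × 4988.89/(0.85 × 4 × 10.8)) = 6.172 in.
A_s = 0.85 f'_c a b / f_y = 0.85 × 4 × 6.172 × 10.8 / 75 = 3.022 in².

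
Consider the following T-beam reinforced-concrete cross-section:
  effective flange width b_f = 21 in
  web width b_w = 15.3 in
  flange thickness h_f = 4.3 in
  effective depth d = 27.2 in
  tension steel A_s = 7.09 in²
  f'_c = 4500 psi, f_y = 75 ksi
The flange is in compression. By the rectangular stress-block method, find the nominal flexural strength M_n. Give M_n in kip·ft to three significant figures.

Tension: T = A_s f_y = 7.09 × 75 = 531.75 kips.
Try a within the flange: a = T/(0.85 f'_c b_f) = 531.75/(0.85 × 4.5 × 21) = 6.620 in.
a = 6.620 > h_f = 4.3 in: the block extends into the web. Split into flange-overhang and web parts.
C_f = 0.85 f'_c (b_f − b_w) h_f = 0.85 × 4.5 × (21 − 15.3) × 4.3 = 93.8 kips.
Remaining web compression depth: a_w = (T − C_f)/(0.85 f'_c b_w) = (531.75 − 93.8)/(0.85 × 4.5 × 15.3) = 7.483 in.
M_n = C_f(d − h_f/2) + (T − C_f)(d − a_w/2) = 93.8 × (27.2 − 2.15) + 437.95 × (27.2 − 3.7415) = 2349.7 + 10273.7 = 12623.4 kip·in.
M_n = 12623.4/12 = 1051.95 kip·ft.

M_n ≈ 1050 kip·ft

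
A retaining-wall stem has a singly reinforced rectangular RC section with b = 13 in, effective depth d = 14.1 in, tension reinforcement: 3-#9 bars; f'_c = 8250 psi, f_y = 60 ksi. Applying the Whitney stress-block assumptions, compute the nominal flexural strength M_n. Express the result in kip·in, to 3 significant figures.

M_n ≈ 2360 kip·in

A_s = 3 × 1 = 3 in².
T = A_s f_y = 3 × 60 = 180 kips.
a = T/(0.85 f'_c b) = 180/(0.85 × 8.25 × 13) = 1.974 in.
M_n = T(d − a/2) = 180 × (14.1 − 0.987) = 2360.3 kip·in.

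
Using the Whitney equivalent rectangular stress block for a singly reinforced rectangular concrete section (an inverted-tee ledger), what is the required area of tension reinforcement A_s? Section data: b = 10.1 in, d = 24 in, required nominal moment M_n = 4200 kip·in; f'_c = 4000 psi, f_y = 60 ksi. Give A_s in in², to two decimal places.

A_s ≈ 3.32 in²

From M_n = 0.85 f'_c a b (d − a/2):
a = d − √(d² − 2M_n/(0.85 f'_c b)) = 24 − √(24² − 2 × 4200/(0.85 × 4 × 10.1)) = 5.796 in.
A_s = 0.85 f'_c a b / f_y = 0.85 × 4 × 5.796 × 10.1 / 60 = 3.317 in².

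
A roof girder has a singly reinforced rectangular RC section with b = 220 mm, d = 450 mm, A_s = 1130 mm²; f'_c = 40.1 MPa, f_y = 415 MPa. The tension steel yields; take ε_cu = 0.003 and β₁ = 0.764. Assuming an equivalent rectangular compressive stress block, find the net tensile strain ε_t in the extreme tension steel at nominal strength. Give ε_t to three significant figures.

a = A_s f_y/(0.85 f'_c b) = 62.54 mm.
β₁ = 0.764, so c = a/β₁ = 62.54/0.764 = 81.86 mm.
From the linear strain diagram with ε_cu = 0.003: ε_t = 0.003 (d − c)/c = 0.003 × (450 − 81.86)/81.86 = 0.0135.
Since ε_t ≥ 0.005, the section is tension-controlled.

ε_t ≈ 0.0135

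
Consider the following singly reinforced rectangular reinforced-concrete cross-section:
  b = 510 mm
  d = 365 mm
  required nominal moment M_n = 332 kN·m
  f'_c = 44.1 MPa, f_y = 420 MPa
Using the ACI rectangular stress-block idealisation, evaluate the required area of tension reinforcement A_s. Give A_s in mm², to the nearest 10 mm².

A_s ≈ 2330 mm²

With M_n = 0.85 f'_c a b (d − a/2), solve the quadratic for a:
a = d − √(d² − 2M_n/(0.85 f'_c b)) = 365 − √(365² − 2 × 332×10⁶/(0.85 × 44.1 × 510)) = 51.17 mm.
A_s = 0.85 f'_c a b / f_y = 0.85 × 44.1 × 51.17 × 510 / 420 = 2329.1 mm².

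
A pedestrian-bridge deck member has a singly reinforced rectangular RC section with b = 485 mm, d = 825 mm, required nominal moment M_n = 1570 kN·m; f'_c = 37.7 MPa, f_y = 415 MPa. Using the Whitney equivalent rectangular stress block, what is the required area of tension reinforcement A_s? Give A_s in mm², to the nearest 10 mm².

With M_n = 0.85 f'_c a b (d − a/2), solve the quadratic for a:
a = d − √(d² − 2M_n/(0.85 f'_c b)) = 825 − √(825² − 2 × 1570×10⁶/(0.85 × 37.7 × 485)) = 133.20 mm.
A_s = 0.85 f'_c a b / f_y = 0.85 × 37.7 × 133.20 × 485 / 415 = 4988.4 mm².

A_s ≈ 4990 mm²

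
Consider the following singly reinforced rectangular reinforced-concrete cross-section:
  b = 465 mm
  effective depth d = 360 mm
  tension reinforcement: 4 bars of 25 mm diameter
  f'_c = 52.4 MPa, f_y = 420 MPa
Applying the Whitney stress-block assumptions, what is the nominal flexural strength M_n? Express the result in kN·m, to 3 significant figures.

M_n ≈ 281 kN·m

A_s = 4 × 491 = 1964 mm².
T = A_s f_y = 1964 × 420 = 824880 N = 824.88 kN.
From C = T: a = T/(0.85 f'_c b) = 824880/(0.85 × 52.4 × 465) = 39.83 mm.
M_n = T(d − a/2) = 824.88 kN × (360 − 19.915) mm = 280.53 kN·m.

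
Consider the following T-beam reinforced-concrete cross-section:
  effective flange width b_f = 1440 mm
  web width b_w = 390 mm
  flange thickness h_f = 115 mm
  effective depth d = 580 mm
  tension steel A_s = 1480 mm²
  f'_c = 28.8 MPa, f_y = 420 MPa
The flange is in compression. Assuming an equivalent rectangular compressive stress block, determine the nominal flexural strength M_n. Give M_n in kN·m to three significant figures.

Tension: T = A_s f_y = 1480 × 420 = 621600 N.
Try a within the flange: a = T/(0.85 f'_c b_f) = 621600/(0.85 × 28.8 × 1440) = 17.63 mm.
Since a = 17.63 ≤ h_f = 115 mm, the stress block lies entirely in the flange; analyse as a rectangular beam of width b_f.
M_n = T(d − a/2) = 621600 × (580 − 8.815) = 355.05 × 10⁶ N·mm.
M_n = 355.05 kN·m.

M_n ≈ 355 kN·m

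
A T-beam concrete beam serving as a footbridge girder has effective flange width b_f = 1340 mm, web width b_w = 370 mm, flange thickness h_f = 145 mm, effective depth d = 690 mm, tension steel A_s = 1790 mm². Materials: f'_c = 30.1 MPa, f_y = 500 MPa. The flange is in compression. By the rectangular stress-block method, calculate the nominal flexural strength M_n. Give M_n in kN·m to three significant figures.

M_n ≈ 606 kN·m

Tension: T = A_s f_y = 1790 × 500 = 895000 N.
Try a within the flange: a = T/(0.85 f'_c b_f) = 895000/(0.85 × 30.1 × 1340) = 26.11 mm.
Since a = 26.11 ≤ h_f = 145 mm, the stress block lies entirely in the flange; analyse as a rectangular beam of width b_f.
M_n = T(d − a/2) = 895000 × (690 − 13.055) = 605.87 × 10⁶ N·mm.
M_n = 605.87 kN·m.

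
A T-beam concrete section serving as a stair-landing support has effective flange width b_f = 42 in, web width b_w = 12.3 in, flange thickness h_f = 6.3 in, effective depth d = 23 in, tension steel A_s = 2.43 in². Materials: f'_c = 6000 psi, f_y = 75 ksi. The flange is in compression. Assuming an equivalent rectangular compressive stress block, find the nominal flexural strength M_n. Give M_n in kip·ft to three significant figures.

Tension: T = A_s f_y = 2.43 × 75 = 182.25 kips.
Try a within the flange: a = T/(0.85 f'_c b_f) = 182.25/(0.85 × 6 × 42) = 0.851 in.
Since a = 0.851 ≤ h_f = 6.3 in, the stress block lies entirely in the flange; analyse as a rectangular beam of width b_f.
M_n = T(d − a/2) = 182.25 × (23 − 0.4255) = 4114.2 kip·in.
M_n = 4114.2/12 = 342.85 kip·ft.

M_n ≈ 343 kip·ft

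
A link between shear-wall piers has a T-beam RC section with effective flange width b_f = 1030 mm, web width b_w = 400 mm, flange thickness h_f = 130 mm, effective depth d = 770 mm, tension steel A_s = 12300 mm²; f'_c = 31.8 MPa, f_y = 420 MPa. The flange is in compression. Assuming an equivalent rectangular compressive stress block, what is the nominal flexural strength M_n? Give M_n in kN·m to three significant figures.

Tension: T = A_s f_y = 12300 × 420 = 5166000 N.
Try a within the flange: a = T/(0.85 f'_c b_f) = 5166000/(0.85 × 31.8 × 1030) = 185.55 mm.
a = 185.55 > h_f = 130 mm: the block extends into the web. Split into flange-overhang and web parts.
C_f = 0.85 f'_c (b_f − b_w) h_f = 0.85 × 31.8 × (1030 − 400) × 130 = 2213757 N.
Remaining web compression depth: a_w = (T − C_f)/(0.85 f'_c b_w) = (5166000 − 2213757)/(0.85 × 31.8 × 400) = 273.05 mm.
M_n = C_f(d − h_f/2) + (T − C_f)(d − a_w/2) = 2213757 × (770 − 65) + 2952243 × (770 − 136.525) = 1560.70 + 1870.17 = 3430.87 × 10⁶ N·mm.
M_n = 3430.87 kN·m.

M_n ≈ 3430 kN·m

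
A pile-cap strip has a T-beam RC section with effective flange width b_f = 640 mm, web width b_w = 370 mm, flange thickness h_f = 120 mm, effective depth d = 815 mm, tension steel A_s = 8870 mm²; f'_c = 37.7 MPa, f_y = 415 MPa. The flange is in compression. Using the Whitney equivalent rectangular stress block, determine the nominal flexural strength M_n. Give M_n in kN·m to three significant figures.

Tension: T = A_s f_y = 8870 × 415 = 3681050 N.
Try a within the flange: a = T/(0.85 f'_c b_f) = 3681050/(0.85 × 37.7 × 640) = 179.49 mm.
a = 179.49 > h_f = 120 mm: the block extends into the web. Split into flange-overhang and web parts.
C_f = 0.85 f'_c (b_f − b_w) h_f = 0.85 × 37.7 × (640 − 370) × 120 = 1038258 N.
Remaining web compression depth: a_w = (T − C_f)/(0.85 f'_c b_w) = (3681050 − 1038258)/(0.85 × 37.7 × 370) = 222.90 mm.
M_n = C_f(d − h_f/2) + (T − C_f)(d − a_w/2) = 1038258 × (815 − 60) + 2642792 × (815 − 111.45) = 783.88 + 1859.34 = 2643.22 × 10⁶ N·mm.
M_n = 2643.22 kN·m.

M_n ≈ 2640 kN·m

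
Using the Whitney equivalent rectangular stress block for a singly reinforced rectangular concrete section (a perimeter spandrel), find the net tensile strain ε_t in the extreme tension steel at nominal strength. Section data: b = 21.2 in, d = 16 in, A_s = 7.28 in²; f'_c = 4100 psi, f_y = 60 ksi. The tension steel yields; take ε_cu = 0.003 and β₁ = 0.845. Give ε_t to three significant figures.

ε_t ≈ 0.00386

a = A_s f_y/(0.85 f'_c b) = 5.912 in.
β₁ = 0.845, so c = a/β₁ = 5.912/0.845 = 6.996 in.
From the linear strain diagram with ε_cu = 0.003: ε_t = 0.003 (d − c)/c = 0.003 × (16 − 6.996)/6.996 = 0.00386.
ε_t < 0.004 — the section is over-reinforced for flexure under ACI limits.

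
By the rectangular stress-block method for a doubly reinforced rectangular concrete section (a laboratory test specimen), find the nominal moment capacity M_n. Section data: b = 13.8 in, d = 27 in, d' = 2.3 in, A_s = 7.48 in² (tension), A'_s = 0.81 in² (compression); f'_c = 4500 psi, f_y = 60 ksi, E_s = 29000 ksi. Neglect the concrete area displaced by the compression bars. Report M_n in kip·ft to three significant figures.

M_n ≈ 874 kip·ft

Assume both steels yield.
a = (A_s − A'_s) f_y/(0.85 f'_c b) = (7.48 − 0.81) × 60/(0.85 × 4.5 × 13.8) = 7.582 in.
c = a/β₁ = 7.582/0.825 = 9.190 in; ε'_s = 0.003(c − d')/c = 0.0022 ≥ ε_y = 0.0021, so the compression steel yields.
M_n = (A_s − A'_s) f_y (d − a/2) + A'_s f_y (d − d') = 400.2 × (27 − 3.791) + 48.6 × (27 − 2.3) = 9288.2 + 1200.4 = 10488.6 kip·in = 10488.6/12 = 874.05 kip·ft.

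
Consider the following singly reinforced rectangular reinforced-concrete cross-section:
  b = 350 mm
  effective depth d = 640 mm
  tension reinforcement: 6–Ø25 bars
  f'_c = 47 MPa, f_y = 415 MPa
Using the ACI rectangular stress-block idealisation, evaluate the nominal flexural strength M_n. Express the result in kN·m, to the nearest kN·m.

A_s = 6 × 491 = 2946 mm².
T = A_s f_y = 2946 × 415 = 1222590 N = 1222.59 kN.
From C = T: a = T/(0.85 f'_c b) = 1222590/(0.85 × 47 × 350) = 87.44 mm.
M_n = T(d − a/2) = 1222.59 kN × (640 − 43.72) mm = 729.01 kN·m.

M_n ≈ 729 kN·m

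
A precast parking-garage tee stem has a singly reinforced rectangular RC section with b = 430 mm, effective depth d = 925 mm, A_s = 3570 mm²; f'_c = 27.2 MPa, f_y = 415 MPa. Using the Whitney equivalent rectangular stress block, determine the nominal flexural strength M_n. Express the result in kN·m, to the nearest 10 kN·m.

M_n ≈ 1260 kN·m

T = A_s f_y = 3570 × 415 = 1481550 N = 1481.55 kN.
From C = T: a = T/(0.85 f'_c b) = 1481550/(0.85 × 27.2 × 430) = 149.03 mm.
M_n = T(d − a/2) = 1481.55 kN × (925 − 74.515) mm = 1260.04 kN·m.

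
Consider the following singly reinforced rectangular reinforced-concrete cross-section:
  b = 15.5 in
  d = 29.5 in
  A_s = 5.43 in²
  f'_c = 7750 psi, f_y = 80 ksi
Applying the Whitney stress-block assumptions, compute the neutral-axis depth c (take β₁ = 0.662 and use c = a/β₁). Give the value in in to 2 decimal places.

c ≈ 6.43 in

T = A_s f_y = 5.43 × 80 = 434.4 kips.
a = T/(0.85 f'_c b) = 434.4/(0.85 × 7.75 × 15.5) = 4.2544 in.
With β₁ = 0.662, c = a/β₁ = 4.2544/0.662 = 6.43 in.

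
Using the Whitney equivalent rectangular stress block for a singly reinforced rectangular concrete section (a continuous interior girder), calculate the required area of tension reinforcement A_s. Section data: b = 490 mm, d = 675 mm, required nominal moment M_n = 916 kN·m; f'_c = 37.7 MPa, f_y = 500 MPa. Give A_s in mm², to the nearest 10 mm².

A_s ≈ 2910 mm²

With M_n = 0.85 f'_c a b (d − a/2), solve the quadratic for a:
a = d − √(d² − 2M_n/(0.85 f'_c b)) = 675 − √(675² − 2 × 916×10⁶/(0.85 × 37.7 × 490)) = 92.80 mm.
A_s = 0.85 f'_c a b / f_y = 0.85 × 37.7 × 92.80 × 490 / 500 = 2914.3 mm².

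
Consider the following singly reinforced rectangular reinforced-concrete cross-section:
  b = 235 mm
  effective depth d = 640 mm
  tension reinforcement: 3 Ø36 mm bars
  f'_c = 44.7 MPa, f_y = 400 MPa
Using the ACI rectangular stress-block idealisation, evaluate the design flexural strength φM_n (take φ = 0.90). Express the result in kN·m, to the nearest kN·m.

φM_n ≈ 628 kN·m

A_s = 3 × 1018 = 3054 mm².
T = A_s f_y = 3054 × 400 = 1221600 N = 1221.6 kN.
From C = T: a = T/(0.85 f'_c b) = 1221600/(0.85 × 44.7 × 235) = 136.82 mm.
M_n = T(d − a/2) = 1221.6 kN × (640 − 68.41) mm = 698.25 kN·m.
φM_n = 0.90 × 698.25 = 628.43 kN·m.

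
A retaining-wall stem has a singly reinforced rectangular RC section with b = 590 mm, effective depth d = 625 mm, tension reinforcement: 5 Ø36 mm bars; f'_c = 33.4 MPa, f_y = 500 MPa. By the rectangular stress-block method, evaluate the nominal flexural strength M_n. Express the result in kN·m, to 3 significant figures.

M_n ≈ 1400 kN·m

A_s = 5 × 1018 = 5090 mm².
T = A_s f_y = 5090 × 500 = 2545000 N = 2545 kN.
From C = T: a = T/(0.85 f'_c b) = 2545000/(0.85 × 33.4 × 590) = 151.94 mm.
M_n = T(d − a/2) = 2545 kN × (625 − 75.97) mm = 1397.28 kN·m.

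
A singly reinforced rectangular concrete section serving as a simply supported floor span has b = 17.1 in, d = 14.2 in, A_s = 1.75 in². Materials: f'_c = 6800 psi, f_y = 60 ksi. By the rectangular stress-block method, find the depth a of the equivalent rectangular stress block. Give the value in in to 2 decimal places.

T = A_s f_y = 1.75 × 60 = 105 kips.
a = T/(0.85 f'_c b) = 105/(0.85 × 6.8 × 17.1) = 1.06 in.

a ≈ 1.06 in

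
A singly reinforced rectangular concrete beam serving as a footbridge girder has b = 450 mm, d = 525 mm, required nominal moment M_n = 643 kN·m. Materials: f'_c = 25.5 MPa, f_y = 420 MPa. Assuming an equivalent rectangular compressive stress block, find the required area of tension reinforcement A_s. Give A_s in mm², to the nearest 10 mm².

With M_n = 0.85 f'_c a b (d − a/2), solve the quadratic for a:
a = d − √(d² − 2M_n/(0.85 f'_c b)) = 525 − √(525² − 2 × 643×10⁶/(0.85 × 25.5 × 450)) = 145.82 mm.
A_s = 0.85 f'_c a b / f_y = 0.85 × 25.5 × 145.82 × 450 / 420 = 3386.4 mm².

A_s ≈ 3390 mm²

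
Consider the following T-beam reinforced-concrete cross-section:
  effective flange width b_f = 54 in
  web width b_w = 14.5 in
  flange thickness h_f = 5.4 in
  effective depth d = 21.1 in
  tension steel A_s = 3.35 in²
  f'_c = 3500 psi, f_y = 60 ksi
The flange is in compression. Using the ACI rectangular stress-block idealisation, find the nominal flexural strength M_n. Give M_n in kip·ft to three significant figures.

M_n ≈ 343 kip·ft

Tension: T = A_s f_y = 3.35 × 60 = 201 kips.
Try a within the flange: a = T/(0.85 f'_c b_f) = 201/(0.85 × 3.5 × 54) = 1.251 in.
Since a = 1.251 ≤ h_f = 5.4 in, the stress block lies entirely in the flange; analyse as a rectangular beam of width b_f.
M_n = T(d − a/2) = 201 × (21.1 − 0.6255) = 4115.4 kip·in.
M_n = 4115.4/12 = 342.95 kip·ft.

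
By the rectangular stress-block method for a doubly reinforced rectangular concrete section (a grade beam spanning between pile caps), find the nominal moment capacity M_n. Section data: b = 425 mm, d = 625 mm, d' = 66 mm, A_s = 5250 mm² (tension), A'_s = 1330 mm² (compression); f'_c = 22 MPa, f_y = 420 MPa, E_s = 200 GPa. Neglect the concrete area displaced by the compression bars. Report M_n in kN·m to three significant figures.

Assume both tension and compression steel yield.
Net tension couple steel: A_s − A'_s = 3920 mm².
a = (A_s − A'_s) f_y / (0.85 f'_c b) = 1646400/(0.85 × 22 × 425) = 207.16 mm.
c = a/β₁ = 207.16/0.85 = 243.72 mm; ε'_s = 0.003(c − d')/c = 0.0022 ≥ f_y/E_s = 0.0021, so compression steel does yield.
M_n = (A_s − A'_s) f_y (d − a/2) + A'_s f_y (d − d') = [1646400 × (625 − 103.58) + 558600 × (625 − 66)] × 10⁻⁶ = 858.47 + 312.26 = 1170.73 kN·m.

M_n ≈ 1170 kN·m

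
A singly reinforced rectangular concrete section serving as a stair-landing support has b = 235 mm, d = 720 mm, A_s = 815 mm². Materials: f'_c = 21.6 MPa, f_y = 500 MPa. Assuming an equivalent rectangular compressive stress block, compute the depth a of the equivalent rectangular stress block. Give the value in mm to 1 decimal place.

T = A_s f_y = 815 × 500 = 407500 N = 407.5 kN.
Setting C = 0.85 f'_c a b equal to T: a = 407500/(0.85 × 21.6 × 235) = 94.4 mm.

a ≈ 94.4 mm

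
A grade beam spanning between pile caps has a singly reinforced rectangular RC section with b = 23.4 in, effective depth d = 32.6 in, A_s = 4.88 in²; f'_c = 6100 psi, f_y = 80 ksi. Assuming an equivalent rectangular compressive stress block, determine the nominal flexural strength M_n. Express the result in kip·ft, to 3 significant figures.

T = A_s f_y = 4.88 × 80 = 390.4 kips.
a = T/(0.85 f'_c b) = 390.4/(0.85 × 6.1 × 23.4) = 3.218 in.
M_n = T(d − a/2) = 390.4 × (32.6 − 1.609) = 12098.9 kip·in = 12098.9/12 = 1008.24 kip·ft.

M_n ≈ 1010 kip·ft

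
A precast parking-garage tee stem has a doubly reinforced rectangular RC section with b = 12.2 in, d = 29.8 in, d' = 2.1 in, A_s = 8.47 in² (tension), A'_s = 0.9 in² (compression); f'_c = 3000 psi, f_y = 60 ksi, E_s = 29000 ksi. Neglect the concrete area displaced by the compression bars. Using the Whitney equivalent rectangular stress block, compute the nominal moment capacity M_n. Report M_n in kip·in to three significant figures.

Assume both steels yield.
a = (A_s − A'_s) f_y/(0.85 f'_c b) = (8.47 − 0.9) × 60/(0.85 × 3 × 12.2) = 14.600 in.
c = a/β₁ = 14.600/0.85 = 17.176 in; ε'_s = 0.003(c − d')/c = 0.0026 ≥ ε_y = 0.0021, so the compression steel yields.
M_n = (A_s − A'_s) f_y (d − a/2) + A'_s f_y (d − d') = 454.2 × (29.8 − 7.3) + 54 × (29.8 − 2.1) = 10219.5 + 1495.8 = 11715.3 kip·in.

M_n ≈ 11700 kip·in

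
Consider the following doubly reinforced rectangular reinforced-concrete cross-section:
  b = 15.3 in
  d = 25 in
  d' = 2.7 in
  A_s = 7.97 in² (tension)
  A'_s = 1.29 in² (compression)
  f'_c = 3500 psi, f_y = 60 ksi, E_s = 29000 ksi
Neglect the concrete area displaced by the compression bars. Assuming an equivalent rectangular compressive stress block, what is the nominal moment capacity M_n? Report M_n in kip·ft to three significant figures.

Assume both steels yield.
a = (A_s − A'_s) f_y/(0.85 f'_c b) = (7.97 − 1.29) × 60/(0.85 × 3.5 × 15.3) = 8.805 in.
c = a/β₁ = 8.805/0.85 = 10.359 in; ε'_s = 0.003(c − d')/c = 0.0022 ≥ ε_y = 0.0021, so the compression steel yields.
M_n = (A_s − A'_s) f_y (d − a/2) + A'_s f_y (d − d') = 400.8 × (25 − 4.4025) + 77.4 × (25 − 2.7) = 8255.5 + 1726.0 = 9981.5 kip·in = 9981.5/12 = 831.79 kip·ft.

M_n ≈ 832 kip·ft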